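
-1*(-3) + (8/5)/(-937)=14047/4685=3.00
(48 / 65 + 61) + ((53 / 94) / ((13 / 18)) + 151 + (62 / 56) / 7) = 9841977 / 46060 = 213.68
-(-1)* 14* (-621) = -8694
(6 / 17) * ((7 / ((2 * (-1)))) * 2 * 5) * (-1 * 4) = 840 / 17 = 49.41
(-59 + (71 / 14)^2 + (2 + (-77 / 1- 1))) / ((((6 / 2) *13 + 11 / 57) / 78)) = -47614437 / 218932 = -217.49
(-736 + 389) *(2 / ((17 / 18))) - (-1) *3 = -12441 / 17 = -731.82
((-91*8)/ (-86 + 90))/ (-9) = 182/ 9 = 20.22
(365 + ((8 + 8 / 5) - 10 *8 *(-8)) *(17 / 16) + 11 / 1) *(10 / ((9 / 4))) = 4738.67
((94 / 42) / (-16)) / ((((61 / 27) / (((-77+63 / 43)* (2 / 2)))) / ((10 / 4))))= 61335 / 5246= 11.69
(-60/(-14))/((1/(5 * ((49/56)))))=75/4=18.75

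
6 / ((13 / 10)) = 60 / 13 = 4.62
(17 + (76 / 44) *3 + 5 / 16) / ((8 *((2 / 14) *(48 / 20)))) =138565 / 16896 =8.20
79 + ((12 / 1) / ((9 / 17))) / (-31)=7279 / 93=78.27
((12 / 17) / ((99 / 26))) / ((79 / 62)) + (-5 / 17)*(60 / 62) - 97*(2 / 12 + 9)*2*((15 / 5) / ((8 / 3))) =-21990622741 / 10991112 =-2000.76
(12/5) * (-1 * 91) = -1092/5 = -218.40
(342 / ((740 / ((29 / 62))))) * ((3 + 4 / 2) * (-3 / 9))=-1653 / 4588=-0.36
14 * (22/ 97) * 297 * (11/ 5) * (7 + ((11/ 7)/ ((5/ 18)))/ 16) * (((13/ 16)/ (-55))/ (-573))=29149263/ 74108000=0.39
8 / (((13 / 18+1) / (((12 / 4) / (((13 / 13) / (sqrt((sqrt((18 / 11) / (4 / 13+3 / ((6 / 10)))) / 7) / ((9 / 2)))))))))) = 144 * 39^(1 / 4) * 506^(3 / 4) * sqrt(7) / 54901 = 1.85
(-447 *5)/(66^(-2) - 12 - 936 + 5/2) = 9735660/4118597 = 2.36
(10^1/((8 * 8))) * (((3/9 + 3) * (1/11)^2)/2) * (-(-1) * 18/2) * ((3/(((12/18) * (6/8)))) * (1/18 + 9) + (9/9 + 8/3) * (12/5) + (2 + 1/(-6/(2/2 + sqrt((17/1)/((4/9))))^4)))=-521105/123904- 11775 * sqrt(17)/15488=-7.34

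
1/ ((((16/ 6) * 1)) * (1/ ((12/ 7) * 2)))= 9/ 7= 1.29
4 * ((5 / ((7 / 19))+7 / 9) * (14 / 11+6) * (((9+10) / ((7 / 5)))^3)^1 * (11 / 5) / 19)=2610752000 / 21609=120817.81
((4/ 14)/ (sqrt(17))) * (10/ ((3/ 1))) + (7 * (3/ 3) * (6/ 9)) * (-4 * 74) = -4144/ 3 + 20 * sqrt(17)/ 357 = -1381.10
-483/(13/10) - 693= -13839/13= -1064.54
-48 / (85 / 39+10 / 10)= -468 / 31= -15.10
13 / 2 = 6.50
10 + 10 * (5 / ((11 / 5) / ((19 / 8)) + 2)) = 3765 / 139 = 27.09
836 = 836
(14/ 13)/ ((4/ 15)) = 105/ 26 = 4.04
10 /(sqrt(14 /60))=10 * sqrt(210) /7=20.70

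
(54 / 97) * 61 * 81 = 266814 / 97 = 2750.66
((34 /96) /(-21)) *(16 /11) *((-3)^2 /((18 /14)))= -17 /99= -0.17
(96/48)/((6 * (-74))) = -1/222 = -0.00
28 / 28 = 1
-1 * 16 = -16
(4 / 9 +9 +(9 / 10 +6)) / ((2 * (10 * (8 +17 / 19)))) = 27949 / 304200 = 0.09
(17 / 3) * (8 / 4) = 11.33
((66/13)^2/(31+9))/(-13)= -1089/21970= -0.05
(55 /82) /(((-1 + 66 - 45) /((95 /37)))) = 1045 /12136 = 0.09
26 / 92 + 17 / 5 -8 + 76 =71.68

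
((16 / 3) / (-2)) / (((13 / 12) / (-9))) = 288 / 13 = 22.15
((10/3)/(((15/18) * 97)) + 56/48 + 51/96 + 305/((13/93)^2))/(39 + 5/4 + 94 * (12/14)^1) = 171970965565/1330980456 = 129.21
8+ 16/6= 32/3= 10.67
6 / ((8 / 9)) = 27 / 4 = 6.75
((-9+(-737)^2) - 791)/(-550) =-542369/550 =-986.13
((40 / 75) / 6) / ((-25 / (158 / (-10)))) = 316 / 5625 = 0.06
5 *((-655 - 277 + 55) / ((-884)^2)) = -4385 / 781456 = -0.01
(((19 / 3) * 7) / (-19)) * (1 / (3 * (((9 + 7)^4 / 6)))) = -7 / 98304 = -0.00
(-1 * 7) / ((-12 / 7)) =49 / 12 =4.08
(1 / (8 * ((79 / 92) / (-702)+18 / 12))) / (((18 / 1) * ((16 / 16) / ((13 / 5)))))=11661 / 967970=0.01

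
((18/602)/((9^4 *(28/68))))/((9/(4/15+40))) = 10268/207360405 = 0.00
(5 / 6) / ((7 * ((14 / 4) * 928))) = 5 / 136416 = 0.00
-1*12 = -12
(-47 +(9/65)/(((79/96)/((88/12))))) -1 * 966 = -5195419/5135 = -1011.77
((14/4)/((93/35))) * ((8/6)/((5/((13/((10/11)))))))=5.02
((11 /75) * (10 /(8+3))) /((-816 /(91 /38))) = -91 /232560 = -0.00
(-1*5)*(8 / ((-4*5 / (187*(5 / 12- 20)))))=-43945 / 6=-7324.17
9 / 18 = 1 / 2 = 0.50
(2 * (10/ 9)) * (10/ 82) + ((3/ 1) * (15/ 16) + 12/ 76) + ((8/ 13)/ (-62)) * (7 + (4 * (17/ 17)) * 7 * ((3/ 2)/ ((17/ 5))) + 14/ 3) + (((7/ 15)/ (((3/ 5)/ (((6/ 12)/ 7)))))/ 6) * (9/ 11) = 3.01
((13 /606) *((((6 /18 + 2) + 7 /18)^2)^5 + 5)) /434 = 1037531542238686573 /939047162471018496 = 1.10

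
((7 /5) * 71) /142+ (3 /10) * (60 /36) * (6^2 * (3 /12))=26 /5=5.20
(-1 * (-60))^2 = 3600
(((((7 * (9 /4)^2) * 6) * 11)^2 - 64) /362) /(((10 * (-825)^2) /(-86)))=-602167571 /3153744000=-0.19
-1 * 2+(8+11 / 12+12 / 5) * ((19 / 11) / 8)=2341 / 5280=0.44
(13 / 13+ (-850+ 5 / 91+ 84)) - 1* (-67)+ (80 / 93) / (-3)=-17727407 / 25389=-698.23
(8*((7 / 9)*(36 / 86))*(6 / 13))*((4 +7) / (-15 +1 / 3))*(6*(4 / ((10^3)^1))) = -1512 / 69875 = -0.02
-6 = -6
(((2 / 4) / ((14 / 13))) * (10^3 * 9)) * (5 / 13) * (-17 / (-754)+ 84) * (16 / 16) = 356360625 / 2639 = 135036.24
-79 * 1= -79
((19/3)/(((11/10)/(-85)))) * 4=-64600/33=-1957.58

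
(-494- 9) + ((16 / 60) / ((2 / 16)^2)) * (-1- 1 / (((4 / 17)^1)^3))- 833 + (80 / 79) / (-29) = -30507356 / 11455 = -2663.23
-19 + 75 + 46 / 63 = 3574 / 63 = 56.73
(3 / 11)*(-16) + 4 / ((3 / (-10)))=-584 / 33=-17.70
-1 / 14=-0.07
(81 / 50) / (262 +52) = 81 / 15700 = 0.01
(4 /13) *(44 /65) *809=142384 /845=168.50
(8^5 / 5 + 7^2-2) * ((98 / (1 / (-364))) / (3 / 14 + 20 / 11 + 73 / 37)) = -6708158625168 / 114115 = -58784196.86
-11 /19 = -0.58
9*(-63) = -567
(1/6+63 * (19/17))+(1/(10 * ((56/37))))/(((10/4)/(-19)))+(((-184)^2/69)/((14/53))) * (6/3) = 90085949/23800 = 3785.12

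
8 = 8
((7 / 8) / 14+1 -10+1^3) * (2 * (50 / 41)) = -3175 / 164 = -19.36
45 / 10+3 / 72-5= -11 / 24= -0.46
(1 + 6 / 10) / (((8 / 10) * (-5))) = -2 / 5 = -0.40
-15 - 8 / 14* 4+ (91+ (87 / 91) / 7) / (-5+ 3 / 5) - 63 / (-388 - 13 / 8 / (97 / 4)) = -316816562 / 8373365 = -37.84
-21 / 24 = -7 / 8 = -0.88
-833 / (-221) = 49 / 13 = 3.77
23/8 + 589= 4735/8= 591.88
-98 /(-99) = 98 /99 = 0.99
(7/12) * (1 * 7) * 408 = 1666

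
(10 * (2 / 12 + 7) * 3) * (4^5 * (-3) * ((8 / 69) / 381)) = -1761280 / 8763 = -200.99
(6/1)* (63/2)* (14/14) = 189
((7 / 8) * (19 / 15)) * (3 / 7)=19 / 40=0.48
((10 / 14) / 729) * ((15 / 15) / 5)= 1 / 5103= 0.00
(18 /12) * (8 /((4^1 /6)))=18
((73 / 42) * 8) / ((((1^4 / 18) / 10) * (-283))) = -17520 / 1981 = -8.84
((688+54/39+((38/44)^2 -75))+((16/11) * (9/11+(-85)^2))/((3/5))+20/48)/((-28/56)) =-36265.36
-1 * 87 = -87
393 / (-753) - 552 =-138683 / 251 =-552.52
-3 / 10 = -0.30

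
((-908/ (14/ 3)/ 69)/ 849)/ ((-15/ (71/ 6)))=16117/ 6151005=0.00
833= 833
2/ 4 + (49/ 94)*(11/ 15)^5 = 21791062/ 35690625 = 0.61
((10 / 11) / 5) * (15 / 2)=15 / 11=1.36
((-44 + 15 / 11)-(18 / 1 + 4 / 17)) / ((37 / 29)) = -330107 / 6919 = -47.71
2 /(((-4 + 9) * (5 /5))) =2 /5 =0.40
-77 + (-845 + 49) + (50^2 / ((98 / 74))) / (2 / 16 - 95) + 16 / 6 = -11036189 / 12397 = -890.23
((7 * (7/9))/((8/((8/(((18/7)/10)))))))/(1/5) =8575/81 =105.86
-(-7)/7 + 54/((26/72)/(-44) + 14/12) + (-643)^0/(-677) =47.61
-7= -7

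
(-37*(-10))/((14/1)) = 185/7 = 26.43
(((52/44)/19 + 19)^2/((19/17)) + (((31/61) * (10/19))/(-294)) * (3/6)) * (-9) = -14517284682639/4961375342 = -2926.06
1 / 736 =0.00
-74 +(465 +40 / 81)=31711 / 81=391.49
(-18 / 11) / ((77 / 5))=-90 / 847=-0.11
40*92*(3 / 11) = 11040 / 11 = 1003.64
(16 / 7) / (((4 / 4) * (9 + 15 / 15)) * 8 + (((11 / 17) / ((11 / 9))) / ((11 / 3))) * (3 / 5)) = 14960 / 524167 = 0.03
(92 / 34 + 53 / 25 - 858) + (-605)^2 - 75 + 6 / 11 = 1706830211 / 4675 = 365097.37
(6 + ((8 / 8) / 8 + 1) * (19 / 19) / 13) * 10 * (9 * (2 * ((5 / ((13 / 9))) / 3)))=427275 / 338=1264.13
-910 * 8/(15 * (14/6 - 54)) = 9.39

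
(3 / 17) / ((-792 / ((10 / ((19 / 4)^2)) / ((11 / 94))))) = -1880 / 2227731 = -0.00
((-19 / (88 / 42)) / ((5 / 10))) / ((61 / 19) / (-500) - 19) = 631750 / 662057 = 0.95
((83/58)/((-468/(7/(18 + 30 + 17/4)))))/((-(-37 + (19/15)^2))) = -14525/1255014904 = -0.00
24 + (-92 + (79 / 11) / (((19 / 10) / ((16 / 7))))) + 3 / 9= -259069 / 4389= -59.03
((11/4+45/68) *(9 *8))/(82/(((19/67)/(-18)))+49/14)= -158688/3360067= -0.05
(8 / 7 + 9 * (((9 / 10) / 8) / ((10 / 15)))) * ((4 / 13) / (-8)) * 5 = -2981 / 5824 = -0.51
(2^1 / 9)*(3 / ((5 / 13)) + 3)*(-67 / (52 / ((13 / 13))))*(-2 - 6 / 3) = 804 / 65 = 12.37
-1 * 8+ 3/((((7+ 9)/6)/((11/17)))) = -989/136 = -7.27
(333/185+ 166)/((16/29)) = 24331/80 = 304.14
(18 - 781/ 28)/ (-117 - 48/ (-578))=80053/ 946092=0.08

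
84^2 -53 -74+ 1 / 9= 62362 / 9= 6929.11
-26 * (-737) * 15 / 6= 47905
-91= -91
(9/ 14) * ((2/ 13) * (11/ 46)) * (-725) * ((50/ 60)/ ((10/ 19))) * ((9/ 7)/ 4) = -4091175/ 468832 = -8.73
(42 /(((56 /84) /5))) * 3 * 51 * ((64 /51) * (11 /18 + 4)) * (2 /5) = 111552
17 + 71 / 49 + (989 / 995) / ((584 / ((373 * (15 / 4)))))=474464915 / 22778336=20.83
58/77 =0.75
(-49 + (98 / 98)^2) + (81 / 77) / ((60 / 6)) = -36879 / 770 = -47.89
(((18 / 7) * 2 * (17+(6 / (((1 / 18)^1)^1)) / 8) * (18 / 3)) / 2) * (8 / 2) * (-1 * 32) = -421632 / 7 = -60233.14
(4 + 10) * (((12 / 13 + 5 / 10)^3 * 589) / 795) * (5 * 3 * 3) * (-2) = -626526957 / 232882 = -2690.32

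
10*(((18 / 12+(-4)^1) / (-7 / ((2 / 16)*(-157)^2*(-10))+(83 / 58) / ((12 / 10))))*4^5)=-1097965056000 / 51156419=-21462.90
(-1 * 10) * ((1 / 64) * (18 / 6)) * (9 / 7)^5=-885735 / 537824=-1.65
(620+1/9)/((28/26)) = 72553/126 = 575.82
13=13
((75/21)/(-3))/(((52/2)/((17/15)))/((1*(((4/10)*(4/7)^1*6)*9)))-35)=2040/56791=0.04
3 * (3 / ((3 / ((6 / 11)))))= 18 / 11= 1.64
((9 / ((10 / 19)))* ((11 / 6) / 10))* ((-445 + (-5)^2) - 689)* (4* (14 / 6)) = -1622467 / 50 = -32449.34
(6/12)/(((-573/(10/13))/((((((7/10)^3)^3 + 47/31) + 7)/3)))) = -265250961817/138551400000000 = -0.00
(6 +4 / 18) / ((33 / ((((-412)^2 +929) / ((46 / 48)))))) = 25487168 / 759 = 33579.93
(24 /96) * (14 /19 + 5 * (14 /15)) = 77 /57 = 1.35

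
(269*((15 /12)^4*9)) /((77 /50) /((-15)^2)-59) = -8511328125 /84950144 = -100.19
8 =8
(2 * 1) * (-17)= -34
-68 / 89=-0.76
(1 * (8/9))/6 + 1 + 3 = 4.15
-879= -879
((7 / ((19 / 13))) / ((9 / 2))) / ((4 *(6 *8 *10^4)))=91 / 164160000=0.00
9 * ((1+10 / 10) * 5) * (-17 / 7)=-1530 / 7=-218.57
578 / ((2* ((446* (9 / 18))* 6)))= 289 / 1338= 0.22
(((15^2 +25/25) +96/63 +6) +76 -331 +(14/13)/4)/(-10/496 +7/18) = -4307388/74893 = -57.51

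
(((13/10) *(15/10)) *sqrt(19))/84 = 0.10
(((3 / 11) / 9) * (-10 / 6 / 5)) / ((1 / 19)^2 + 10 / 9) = -361 / 39809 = -0.01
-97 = -97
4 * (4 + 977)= 3924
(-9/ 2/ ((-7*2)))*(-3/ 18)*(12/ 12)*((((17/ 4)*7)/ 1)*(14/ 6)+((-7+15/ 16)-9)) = -2609/ 896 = -2.91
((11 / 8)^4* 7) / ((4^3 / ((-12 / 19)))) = -307461 / 1245184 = -0.25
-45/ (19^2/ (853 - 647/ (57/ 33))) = -409050/ 6859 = -59.64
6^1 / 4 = 3 / 2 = 1.50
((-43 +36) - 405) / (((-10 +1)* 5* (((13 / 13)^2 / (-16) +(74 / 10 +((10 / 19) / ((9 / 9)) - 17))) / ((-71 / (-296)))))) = -1111576 / 4624371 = -0.24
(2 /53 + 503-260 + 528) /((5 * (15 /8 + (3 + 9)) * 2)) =32692 /5883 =5.56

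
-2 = -2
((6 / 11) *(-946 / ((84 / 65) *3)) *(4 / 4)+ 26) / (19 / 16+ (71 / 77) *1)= -395824 / 7797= -50.77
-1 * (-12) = 12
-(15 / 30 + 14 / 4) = -4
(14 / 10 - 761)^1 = -3798 / 5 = -759.60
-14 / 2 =-7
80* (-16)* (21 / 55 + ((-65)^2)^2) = -251336805376 / 11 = -22848800488.73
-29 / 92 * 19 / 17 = -551 / 1564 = -0.35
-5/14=-0.36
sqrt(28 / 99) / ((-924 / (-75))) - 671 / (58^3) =-671 / 195112+ 25 * sqrt(77) / 5082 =0.04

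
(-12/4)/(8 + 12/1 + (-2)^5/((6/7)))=9/52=0.17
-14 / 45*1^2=-14 / 45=-0.31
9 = 9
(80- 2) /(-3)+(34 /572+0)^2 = -2126407 /81796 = -26.00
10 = 10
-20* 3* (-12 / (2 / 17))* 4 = 24480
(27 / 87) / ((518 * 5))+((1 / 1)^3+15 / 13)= 2103197 / 976430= 2.15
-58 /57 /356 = -0.00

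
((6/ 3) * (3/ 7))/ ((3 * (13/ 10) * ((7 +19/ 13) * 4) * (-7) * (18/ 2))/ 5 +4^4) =-15/ 24626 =-0.00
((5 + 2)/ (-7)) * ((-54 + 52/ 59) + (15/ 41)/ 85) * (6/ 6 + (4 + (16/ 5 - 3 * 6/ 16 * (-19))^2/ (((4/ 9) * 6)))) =6471556321607/ 526374400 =12294.59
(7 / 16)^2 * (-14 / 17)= -343 / 2176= -0.16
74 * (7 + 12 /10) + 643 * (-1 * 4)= -9826 /5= -1965.20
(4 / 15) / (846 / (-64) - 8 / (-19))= -2432 / 116715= -0.02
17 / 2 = 8.50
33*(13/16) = 429/16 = 26.81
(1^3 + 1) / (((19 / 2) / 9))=36 / 19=1.89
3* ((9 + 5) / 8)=21 / 4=5.25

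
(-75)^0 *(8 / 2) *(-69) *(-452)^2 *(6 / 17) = -338327424 / 17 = -19901613.18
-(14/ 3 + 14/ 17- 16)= 536/ 51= 10.51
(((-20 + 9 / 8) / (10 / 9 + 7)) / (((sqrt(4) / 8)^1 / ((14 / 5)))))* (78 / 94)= -371007 / 17155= -21.63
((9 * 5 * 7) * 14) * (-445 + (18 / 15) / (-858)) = -1962456.17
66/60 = 11/10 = 1.10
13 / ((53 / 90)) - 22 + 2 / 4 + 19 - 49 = -3119 / 106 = -29.42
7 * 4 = 28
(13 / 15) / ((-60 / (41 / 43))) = -533 / 38700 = -0.01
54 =54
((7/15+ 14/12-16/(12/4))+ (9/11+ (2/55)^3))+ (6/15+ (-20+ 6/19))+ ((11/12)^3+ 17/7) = -725246482183/38236968000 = -18.97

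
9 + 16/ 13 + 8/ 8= 146/ 13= 11.23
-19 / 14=-1.36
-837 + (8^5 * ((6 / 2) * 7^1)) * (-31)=-21332805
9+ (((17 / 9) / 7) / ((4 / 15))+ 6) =1345 / 84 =16.01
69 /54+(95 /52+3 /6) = 1687 /468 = 3.60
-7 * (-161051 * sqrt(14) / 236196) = 1127357 * sqrt(14) / 236196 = 17.86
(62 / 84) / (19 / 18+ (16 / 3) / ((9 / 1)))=279 / 623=0.45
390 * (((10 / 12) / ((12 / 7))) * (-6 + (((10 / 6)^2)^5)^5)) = 202060590471979182825107175755815398025 / 8614775852302231065242988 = 23455118732773.54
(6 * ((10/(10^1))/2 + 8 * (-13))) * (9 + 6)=-9315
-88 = -88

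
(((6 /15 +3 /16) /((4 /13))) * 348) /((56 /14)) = 53157 /320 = 166.12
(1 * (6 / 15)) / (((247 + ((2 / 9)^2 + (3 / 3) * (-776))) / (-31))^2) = 12610242 / 9178470125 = 0.00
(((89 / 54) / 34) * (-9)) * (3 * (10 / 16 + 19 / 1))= -13973 / 544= -25.69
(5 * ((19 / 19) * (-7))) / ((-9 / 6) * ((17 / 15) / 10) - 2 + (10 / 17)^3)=17195500 / 966121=17.80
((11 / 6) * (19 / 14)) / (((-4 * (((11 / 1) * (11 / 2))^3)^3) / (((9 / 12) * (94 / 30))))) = -7144 / 53071937992425845955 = -0.00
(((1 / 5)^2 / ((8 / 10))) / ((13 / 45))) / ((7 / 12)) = 27 / 91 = 0.30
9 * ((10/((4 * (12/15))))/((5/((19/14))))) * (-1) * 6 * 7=-2565/8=-320.62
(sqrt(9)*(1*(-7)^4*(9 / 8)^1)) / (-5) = -64827 / 40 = -1620.68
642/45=214/15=14.27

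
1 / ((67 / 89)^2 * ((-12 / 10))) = -39605 / 26934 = -1.47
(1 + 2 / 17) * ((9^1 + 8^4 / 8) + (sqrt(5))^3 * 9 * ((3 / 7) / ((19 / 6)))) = 810 * sqrt(5) / 119 + 9899 / 17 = 597.51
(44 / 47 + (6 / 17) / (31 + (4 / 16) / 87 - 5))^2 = 47152777436944 / 52275083482801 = 0.90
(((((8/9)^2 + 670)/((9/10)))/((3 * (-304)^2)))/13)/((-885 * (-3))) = 27167/348797876544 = 0.00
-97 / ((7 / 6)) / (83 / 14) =-1164 / 83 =-14.02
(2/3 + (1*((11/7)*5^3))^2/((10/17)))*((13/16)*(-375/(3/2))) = -31337427875/2352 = -13323736.34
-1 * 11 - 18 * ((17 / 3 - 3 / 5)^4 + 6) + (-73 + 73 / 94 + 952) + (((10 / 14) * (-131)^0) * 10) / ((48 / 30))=-82144551607 / 7402500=-11096.87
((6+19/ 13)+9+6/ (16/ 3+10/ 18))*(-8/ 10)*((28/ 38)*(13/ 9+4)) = -56.10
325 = 325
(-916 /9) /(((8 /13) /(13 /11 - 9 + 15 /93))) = 7772947 /6138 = 1266.36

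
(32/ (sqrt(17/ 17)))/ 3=32/ 3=10.67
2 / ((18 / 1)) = 1 / 9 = 0.11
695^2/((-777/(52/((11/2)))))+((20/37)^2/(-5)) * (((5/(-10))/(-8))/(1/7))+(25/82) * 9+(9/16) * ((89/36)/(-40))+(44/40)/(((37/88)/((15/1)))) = -193695420307471/33192445440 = -5835.53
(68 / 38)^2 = 1156 / 361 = 3.20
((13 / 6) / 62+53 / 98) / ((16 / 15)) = 52475 / 97216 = 0.54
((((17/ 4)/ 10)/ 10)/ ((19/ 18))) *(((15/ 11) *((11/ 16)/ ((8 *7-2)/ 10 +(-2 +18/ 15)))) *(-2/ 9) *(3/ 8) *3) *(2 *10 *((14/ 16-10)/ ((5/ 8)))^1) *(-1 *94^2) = -74016963/ 13984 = -5292.98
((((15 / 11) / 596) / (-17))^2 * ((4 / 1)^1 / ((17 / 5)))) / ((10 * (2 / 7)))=1575 / 211166321168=0.00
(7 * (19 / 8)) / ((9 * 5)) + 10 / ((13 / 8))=30529 / 4680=6.52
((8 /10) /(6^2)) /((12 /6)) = 1 /90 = 0.01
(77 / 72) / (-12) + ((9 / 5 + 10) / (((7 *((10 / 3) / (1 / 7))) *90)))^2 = -2888682239 / 32413500000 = -0.09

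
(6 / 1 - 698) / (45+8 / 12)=-2076 / 137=-15.15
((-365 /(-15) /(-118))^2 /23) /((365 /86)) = 3139 /7205670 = 0.00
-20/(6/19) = -190/3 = -63.33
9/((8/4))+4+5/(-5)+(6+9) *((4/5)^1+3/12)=93/4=23.25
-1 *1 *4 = -4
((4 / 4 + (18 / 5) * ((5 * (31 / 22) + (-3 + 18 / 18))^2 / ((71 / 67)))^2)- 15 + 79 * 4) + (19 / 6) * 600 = 12633925413921 / 2952211240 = 4279.48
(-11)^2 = 121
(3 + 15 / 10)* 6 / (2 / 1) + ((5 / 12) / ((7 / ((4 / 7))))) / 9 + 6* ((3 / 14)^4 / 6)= 14008739 / 1037232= 13.51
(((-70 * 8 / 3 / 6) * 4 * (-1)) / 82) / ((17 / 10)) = 5600 / 6273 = 0.89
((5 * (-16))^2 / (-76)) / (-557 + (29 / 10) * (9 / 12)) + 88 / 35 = 39346696 / 14758345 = 2.67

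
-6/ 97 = -0.06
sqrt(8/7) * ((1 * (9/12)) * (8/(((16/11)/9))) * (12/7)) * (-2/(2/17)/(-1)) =15147 * sqrt(14)/49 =1156.63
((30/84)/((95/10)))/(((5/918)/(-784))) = -102816/19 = -5411.37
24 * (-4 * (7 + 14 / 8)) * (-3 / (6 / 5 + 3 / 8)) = 1600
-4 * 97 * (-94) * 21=765912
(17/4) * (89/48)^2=134657/9216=14.61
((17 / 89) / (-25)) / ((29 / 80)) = -272 / 12905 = -0.02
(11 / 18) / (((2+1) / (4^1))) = 22 / 27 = 0.81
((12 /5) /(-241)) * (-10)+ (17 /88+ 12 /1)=260705 /21208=12.29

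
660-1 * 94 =566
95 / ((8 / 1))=95 / 8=11.88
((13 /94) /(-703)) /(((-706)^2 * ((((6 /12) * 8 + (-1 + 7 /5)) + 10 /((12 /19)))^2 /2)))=-2925 /1516980422072081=-0.00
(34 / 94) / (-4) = -17 / 188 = -0.09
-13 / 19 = -0.68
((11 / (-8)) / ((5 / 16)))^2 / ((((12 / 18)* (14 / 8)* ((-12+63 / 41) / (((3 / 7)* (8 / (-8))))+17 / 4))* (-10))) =-79376 / 1371125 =-0.06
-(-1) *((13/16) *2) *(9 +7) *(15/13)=30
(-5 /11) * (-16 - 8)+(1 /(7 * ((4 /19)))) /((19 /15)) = 3525 /308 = 11.44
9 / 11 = 0.82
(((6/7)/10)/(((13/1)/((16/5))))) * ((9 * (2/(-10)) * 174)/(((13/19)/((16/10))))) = -11425536/739375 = -15.45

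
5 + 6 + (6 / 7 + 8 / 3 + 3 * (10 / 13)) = 4595 / 273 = 16.83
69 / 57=23 / 19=1.21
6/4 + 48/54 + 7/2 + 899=8144/9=904.89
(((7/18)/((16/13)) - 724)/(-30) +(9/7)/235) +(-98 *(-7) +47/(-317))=639756963737/901091520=709.98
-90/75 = -6/5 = -1.20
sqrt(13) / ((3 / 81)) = 97.35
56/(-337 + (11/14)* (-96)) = -392/2887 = -0.14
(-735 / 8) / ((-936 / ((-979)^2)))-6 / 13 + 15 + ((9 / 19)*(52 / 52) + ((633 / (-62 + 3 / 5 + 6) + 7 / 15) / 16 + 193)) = 6192854568287 / 65682240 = 94285.07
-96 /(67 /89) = -8544 /67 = -127.52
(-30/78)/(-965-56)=5/13273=0.00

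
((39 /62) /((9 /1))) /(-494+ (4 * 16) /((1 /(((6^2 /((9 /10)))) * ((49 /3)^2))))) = 0.00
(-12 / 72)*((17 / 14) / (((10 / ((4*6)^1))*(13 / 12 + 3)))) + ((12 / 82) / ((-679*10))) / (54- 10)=-35697699 / 300104420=-0.12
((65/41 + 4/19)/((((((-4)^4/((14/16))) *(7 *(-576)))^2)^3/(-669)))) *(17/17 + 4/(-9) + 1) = -2183839/3148787343320152016400423360738292137984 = -0.00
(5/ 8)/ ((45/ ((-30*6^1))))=-5/ 2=-2.50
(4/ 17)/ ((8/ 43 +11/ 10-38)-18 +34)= -1720/ 151419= -0.01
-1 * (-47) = 47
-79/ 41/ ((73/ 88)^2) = -611776/ 218489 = -2.80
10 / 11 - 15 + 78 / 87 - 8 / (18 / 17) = -59573 / 2871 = -20.75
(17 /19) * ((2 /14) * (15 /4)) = 0.48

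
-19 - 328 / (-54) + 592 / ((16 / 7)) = 6644 / 27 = 246.07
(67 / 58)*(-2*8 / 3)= -536 / 87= -6.16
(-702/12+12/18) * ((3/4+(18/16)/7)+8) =-173153/336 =-515.34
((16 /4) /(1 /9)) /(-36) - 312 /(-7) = 305 /7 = 43.57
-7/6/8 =-7/48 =-0.15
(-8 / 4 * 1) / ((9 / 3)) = -0.67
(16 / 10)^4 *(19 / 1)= 77824 / 625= 124.52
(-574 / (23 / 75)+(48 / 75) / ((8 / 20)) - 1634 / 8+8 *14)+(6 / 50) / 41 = -185053019 / 94300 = -1962.39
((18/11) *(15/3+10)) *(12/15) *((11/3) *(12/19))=864/19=45.47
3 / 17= 0.18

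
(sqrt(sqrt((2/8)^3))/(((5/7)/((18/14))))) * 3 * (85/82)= 459 * sqrt(2)/328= 1.98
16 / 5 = 3.20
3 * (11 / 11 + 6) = 21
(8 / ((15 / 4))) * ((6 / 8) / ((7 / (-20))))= -32 / 7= -4.57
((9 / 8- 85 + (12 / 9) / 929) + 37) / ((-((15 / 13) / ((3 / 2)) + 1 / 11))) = 149448299 / 2742408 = 54.50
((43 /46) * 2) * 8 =344 /23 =14.96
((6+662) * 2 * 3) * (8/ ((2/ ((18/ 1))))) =288576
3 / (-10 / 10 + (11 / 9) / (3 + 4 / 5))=-513 / 116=-4.42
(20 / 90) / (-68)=-1 / 306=-0.00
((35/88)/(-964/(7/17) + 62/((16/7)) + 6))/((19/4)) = -0.00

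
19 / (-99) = -19 / 99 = -0.19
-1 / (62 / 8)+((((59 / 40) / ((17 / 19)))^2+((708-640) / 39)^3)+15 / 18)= 7416886178249 / 850302273600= 8.72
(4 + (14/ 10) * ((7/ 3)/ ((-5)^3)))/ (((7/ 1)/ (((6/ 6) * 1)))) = 7451/ 13125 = 0.57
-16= -16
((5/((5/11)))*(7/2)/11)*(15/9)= 35/6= 5.83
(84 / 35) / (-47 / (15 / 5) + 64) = 36 / 725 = 0.05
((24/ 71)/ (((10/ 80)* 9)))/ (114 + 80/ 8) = 16/ 6603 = 0.00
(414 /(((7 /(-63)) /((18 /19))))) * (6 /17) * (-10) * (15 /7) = 60361200 /2261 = 26696.68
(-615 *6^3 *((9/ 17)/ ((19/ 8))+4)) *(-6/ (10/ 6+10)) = 652297536/ 2261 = 288499.57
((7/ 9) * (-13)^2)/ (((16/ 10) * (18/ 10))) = 29575/ 648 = 45.64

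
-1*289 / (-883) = 289 / 883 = 0.33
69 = 69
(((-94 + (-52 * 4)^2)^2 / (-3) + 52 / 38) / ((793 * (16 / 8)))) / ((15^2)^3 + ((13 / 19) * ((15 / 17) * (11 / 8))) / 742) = -595537701711344 / 17318774451950985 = -0.03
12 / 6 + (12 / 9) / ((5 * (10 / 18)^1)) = 62 / 25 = 2.48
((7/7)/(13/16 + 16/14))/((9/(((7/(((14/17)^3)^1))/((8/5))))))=24565/55188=0.45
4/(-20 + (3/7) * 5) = -28/125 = -0.22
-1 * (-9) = 9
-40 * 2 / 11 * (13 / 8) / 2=-65 / 11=-5.91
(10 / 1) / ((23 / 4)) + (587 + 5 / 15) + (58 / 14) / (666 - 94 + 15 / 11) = 1794502265 / 3046281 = 589.08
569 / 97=5.87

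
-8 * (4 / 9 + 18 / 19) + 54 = 7330 / 171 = 42.87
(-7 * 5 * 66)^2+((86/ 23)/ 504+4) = 30928058827/ 5796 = 5336104.01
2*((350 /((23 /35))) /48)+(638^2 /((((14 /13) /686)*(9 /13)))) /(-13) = -23854388201 /828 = -28809647.59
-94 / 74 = -47 / 37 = -1.27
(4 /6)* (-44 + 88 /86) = -1232 /43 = -28.65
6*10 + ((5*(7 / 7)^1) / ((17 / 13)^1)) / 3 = 3125 / 51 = 61.27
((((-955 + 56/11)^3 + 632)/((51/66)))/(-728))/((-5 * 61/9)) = -44960.47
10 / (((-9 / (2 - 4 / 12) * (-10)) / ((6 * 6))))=20 / 3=6.67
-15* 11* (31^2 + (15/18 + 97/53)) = -16854475/106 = -159004.48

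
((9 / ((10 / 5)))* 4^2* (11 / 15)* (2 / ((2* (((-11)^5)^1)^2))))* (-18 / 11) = -432 / 129687123005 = -0.00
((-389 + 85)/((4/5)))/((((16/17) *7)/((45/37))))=-70.15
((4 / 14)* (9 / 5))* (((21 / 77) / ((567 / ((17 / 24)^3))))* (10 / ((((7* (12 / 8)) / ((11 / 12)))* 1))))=4913 / 64012032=0.00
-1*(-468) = 468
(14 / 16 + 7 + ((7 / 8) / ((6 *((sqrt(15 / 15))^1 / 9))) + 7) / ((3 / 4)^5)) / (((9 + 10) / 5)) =417025 / 36936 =11.29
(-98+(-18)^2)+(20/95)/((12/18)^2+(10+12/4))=519610/2299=226.02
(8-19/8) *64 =360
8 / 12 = 2 / 3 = 0.67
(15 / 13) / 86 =15 / 1118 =0.01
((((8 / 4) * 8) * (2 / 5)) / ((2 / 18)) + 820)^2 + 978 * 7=19425694 / 25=777027.76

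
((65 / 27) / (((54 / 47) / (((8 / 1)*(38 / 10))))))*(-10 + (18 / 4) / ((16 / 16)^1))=-255398 / 729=-350.34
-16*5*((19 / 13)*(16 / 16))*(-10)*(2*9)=273600 / 13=21046.15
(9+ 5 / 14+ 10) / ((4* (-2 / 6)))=-813 / 56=-14.52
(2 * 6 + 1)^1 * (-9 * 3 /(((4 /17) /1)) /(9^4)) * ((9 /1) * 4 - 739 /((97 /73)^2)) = 795468947 /9145548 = 86.98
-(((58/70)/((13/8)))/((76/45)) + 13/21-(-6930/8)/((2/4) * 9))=-2006549/10374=-193.42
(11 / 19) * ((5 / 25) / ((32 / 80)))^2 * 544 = 1496 / 19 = 78.74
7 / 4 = 1.75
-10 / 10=-1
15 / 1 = 15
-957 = -957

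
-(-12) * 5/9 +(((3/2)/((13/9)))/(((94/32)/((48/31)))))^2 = 7497715892/1076284443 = 6.97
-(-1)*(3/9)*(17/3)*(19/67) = 323/603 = 0.54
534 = 534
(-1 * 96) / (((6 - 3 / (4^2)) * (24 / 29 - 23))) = 14848 / 19933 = 0.74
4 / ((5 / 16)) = 12.80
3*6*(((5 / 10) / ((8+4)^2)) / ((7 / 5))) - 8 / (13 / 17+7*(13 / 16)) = -234937 / 196560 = -1.20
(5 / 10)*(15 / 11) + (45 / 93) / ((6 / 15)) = 1.89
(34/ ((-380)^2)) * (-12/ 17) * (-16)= 24/ 9025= 0.00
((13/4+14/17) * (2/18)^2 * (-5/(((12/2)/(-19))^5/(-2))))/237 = -3429397115/5075379648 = -0.68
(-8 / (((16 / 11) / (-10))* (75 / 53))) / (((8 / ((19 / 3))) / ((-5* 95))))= -1052315 / 72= -14615.49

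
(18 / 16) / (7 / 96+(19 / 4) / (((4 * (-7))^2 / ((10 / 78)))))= 137592 / 9013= 15.27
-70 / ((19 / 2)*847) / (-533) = 20 / 1225367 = 0.00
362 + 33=395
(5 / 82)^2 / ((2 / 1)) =25 / 13448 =0.00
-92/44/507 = -23/5577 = -0.00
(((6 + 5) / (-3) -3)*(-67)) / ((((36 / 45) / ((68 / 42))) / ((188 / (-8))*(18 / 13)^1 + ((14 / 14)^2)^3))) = -23349500 / 819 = -28509.77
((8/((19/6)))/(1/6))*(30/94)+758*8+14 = 5431974/893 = 6082.84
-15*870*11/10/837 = -1595/93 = -17.15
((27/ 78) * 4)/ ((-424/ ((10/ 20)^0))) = -9/ 2756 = -0.00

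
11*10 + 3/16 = 1763/16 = 110.19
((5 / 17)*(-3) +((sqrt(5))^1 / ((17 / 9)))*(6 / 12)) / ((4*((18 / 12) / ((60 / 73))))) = -150 / 1241 +45*sqrt(5) / 1241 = -0.04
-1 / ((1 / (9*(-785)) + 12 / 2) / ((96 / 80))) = -8478 / 42389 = -0.20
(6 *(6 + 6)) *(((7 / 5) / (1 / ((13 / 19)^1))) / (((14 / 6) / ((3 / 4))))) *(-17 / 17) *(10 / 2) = -2106 / 19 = -110.84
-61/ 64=-0.95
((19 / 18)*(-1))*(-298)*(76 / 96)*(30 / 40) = 53789 / 288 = 186.77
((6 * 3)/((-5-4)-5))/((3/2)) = -6/7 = -0.86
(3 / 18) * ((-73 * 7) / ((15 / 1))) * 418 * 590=-1400253.56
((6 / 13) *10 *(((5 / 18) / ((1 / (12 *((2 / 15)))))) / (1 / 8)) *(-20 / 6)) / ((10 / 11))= -7040 / 117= -60.17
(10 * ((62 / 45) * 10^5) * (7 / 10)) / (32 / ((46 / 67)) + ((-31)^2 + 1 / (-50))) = 9982000000 / 10428543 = 957.18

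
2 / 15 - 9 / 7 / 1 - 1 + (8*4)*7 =221.85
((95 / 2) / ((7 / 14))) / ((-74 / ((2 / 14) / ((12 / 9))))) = -285 / 2072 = -0.14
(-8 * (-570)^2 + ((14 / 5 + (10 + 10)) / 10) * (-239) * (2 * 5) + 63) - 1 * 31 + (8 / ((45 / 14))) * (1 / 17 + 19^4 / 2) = -1868466454 / 765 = -2442439.81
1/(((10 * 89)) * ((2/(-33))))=-33/1780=-0.02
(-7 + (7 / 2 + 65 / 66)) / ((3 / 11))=-9.22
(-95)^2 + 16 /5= 45141 /5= 9028.20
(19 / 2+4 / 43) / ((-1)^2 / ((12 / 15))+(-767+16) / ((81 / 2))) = -133650 / 240929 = -0.55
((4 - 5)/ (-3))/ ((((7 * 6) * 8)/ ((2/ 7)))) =1/ 3528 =0.00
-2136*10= -21360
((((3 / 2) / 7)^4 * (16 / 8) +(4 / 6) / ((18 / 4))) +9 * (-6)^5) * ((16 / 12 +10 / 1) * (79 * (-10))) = 243719200084375 / 388962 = 626588715.82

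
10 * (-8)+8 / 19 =-79.58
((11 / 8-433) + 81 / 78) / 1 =-44781 / 104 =-430.59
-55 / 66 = -5 / 6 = -0.83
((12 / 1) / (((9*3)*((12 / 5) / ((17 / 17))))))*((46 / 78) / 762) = 115 / 802386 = 0.00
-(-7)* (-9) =-63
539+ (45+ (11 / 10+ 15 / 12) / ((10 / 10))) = 11727 / 20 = 586.35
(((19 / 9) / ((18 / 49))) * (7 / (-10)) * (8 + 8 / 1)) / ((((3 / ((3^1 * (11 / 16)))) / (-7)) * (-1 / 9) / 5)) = -501809 / 36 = -13939.14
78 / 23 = 3.39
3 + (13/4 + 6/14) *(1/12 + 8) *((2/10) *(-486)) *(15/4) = -2427141/224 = -10835.45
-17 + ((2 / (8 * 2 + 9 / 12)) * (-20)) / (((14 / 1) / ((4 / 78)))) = -17.01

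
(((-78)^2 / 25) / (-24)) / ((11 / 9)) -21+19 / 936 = -7535659 / 257400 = -29.28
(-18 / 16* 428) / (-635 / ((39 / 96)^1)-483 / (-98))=87633 / 283583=0.31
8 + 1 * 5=13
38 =38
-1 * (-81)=81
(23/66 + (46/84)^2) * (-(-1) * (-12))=-12581/1617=-7.78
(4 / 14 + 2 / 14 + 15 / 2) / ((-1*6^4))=-37 / 6048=-0.01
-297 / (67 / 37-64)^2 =-45177 / 588289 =-0.08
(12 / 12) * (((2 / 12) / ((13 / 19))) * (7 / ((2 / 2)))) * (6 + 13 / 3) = 4123 / 234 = 17.62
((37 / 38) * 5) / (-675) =-37 / 5130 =-0.01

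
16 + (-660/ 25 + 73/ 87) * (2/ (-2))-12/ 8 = 34853/ 870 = 40.06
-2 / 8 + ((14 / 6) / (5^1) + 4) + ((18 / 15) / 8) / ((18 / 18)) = 131 / 30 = 4.37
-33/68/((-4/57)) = 1881/272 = 6.92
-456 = -456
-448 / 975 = -0.46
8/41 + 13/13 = 49/41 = 1.20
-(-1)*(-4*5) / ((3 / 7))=-46.67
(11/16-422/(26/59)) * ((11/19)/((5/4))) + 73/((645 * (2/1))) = -282403117/637260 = -443.15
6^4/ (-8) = -162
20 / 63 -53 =-3319 / 63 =-52.68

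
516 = 516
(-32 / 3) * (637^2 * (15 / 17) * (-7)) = 454461280 / 17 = 26733016.47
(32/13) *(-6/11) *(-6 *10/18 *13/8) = 80/11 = 7.27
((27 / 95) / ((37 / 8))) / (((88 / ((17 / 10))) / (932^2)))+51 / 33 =199647983 / 193325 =1032.71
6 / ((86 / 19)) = 57 / 43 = 1.33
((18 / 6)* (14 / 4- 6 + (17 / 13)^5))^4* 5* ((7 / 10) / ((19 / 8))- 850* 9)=-27509163498942223849797312704241 / 2888754493781881514697752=-9522845.77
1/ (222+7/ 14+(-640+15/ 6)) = -1/ 415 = -0.00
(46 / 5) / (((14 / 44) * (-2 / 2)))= -1012 / 35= -28.91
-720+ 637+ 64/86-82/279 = -82.55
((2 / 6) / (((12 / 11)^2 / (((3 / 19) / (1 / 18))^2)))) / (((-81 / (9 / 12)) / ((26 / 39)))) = -121 / 8664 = -0.01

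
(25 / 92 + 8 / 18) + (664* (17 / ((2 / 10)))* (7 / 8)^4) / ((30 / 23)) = 5376607865 / 211968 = 25365.19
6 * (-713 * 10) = -42780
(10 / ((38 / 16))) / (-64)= -5 / 76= -0.07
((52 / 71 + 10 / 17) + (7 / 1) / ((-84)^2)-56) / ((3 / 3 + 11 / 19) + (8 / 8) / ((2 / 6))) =-1263970763 / 105849072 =-11.94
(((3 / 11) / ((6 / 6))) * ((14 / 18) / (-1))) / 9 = -7 / 297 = -0.02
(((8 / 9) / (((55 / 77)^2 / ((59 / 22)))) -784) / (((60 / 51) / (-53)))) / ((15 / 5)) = 434470309 / 37125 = 11702.90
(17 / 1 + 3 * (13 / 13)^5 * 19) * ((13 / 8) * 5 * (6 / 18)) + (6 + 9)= 215.42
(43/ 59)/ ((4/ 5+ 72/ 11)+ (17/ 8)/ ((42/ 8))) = 99330/ 1056277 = 0.09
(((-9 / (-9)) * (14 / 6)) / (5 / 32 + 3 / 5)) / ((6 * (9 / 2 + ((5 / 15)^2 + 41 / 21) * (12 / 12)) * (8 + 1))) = 7840 / 900603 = 0.01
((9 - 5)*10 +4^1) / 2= 22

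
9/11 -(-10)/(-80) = 61/88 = 0.69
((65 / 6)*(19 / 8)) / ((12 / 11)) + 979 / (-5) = -495979 / 2880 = -172.21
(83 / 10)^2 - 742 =-67311 / 100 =-673.11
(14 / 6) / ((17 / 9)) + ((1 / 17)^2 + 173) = 50355 / 289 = 174.24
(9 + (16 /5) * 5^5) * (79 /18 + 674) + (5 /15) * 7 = 122219941 /18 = 6789996.72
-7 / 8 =-0.88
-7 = -7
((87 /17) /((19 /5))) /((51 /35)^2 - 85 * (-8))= 532875 /269899123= 0.00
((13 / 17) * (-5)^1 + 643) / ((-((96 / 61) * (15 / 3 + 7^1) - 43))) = 662826 / 25007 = 26.51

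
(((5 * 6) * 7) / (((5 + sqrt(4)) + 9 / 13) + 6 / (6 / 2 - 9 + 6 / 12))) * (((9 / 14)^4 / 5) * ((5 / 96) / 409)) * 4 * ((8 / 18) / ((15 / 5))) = 173745 / 2118894848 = 0.00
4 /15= 0.27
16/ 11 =1.45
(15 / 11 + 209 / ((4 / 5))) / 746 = 11555 / 32824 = 0.35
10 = 10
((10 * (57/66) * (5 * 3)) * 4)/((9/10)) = 19000/33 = 575.76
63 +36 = 99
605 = 605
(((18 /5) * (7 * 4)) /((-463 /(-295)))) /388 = 7434 /44911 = 0.17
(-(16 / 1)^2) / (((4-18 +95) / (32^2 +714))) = -444928 / 81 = -5492.94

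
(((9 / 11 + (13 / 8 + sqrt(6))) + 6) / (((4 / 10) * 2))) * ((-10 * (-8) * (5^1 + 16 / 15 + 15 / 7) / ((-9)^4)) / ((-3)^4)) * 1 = 17240 * sqrt(6) / 11160261 + 1601165 / 122762871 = 0.02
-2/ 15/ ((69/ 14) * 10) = -14/ 5175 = -0.00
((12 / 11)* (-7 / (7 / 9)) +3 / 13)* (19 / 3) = -8683 / 143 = -60.72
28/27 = 1.04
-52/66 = -26/33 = -0.79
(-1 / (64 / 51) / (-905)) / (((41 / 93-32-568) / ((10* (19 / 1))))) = -0.00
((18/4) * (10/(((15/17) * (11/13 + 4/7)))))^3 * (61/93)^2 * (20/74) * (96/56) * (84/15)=440839589628256/8481091197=51979.11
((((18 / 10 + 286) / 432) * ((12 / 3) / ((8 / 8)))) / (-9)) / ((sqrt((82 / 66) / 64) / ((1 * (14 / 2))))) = -14.88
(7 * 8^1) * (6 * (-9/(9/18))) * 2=-12096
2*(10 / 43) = 20 / 43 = 0.47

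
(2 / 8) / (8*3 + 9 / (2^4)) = 4 / 393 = 0.01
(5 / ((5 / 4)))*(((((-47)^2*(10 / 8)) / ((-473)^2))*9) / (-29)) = -99405 / 6488141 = -0.02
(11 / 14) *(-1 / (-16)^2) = -11 / 3584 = -0.00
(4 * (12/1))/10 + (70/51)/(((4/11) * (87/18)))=13757/2465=5.58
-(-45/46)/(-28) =-45/1288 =-0.03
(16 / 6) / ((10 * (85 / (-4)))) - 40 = -51016 / 1275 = -40.01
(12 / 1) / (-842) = -6 / 421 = -0.01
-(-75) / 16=4.69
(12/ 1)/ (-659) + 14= 9214/ 659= 13.98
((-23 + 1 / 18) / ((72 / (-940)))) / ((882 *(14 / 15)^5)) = 43328125 / 90354432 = 0.48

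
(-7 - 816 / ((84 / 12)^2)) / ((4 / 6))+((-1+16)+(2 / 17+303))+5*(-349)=-2436295 / 1666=-1462.36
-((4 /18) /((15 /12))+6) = -6.18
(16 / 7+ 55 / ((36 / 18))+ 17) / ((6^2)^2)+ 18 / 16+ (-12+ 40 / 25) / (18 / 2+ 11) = 290803 / 453600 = 0.64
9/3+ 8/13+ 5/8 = 4.24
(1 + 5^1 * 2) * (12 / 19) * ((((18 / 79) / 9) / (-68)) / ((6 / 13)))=-143 / 25517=-0.01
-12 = -12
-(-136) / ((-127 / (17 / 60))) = -578 / 1905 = -0.30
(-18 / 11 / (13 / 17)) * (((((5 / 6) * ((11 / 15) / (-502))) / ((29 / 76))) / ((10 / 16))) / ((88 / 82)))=52972 / 5204485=0.01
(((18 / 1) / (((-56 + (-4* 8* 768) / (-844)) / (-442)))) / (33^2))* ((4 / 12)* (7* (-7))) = -2284919 / 514734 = -4.44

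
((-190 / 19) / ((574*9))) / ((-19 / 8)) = 40 / 49077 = 0.00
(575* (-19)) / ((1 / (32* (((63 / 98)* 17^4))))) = -131395237200 / 7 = -18770748171.43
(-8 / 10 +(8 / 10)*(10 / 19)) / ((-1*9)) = 4 / 95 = 0.04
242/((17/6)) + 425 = 8677/17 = 510.41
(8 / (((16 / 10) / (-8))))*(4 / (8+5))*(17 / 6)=-1360 / 39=-34.87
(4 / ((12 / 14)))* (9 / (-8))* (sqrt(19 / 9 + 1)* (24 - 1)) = -161* sqrt(7) / 2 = -212.98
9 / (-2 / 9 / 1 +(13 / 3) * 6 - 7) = 81 / 169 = 0.48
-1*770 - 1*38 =-808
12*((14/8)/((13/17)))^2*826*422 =3702096069/169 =21905893.90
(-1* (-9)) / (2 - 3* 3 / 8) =72 / 7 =10.29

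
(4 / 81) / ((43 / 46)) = 184 / 3483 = 0.05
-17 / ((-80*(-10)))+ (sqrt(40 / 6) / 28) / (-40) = -17 / 800 - sqrt(15) / 1680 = -0.02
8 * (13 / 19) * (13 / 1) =1352 / 19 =71.16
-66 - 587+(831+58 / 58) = 179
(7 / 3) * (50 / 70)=5 / 3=1.67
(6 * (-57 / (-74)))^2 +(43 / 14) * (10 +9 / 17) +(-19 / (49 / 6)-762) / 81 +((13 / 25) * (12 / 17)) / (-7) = 44.21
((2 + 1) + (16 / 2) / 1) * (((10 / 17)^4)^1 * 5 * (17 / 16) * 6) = 206250 / 4913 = 41.98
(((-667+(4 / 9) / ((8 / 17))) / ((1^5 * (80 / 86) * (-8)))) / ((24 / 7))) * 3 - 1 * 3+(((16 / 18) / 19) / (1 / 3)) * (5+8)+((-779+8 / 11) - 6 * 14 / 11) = -708.77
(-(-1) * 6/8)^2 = 9/16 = 0.56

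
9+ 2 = 11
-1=-1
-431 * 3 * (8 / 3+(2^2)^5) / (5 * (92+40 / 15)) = -199122 / 71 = -2804.54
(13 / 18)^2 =169 / 324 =0.52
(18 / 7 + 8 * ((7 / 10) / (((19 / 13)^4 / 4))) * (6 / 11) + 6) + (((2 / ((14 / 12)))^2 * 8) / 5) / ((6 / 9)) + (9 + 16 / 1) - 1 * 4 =39.30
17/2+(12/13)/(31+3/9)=10423/1222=8.53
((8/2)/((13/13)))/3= 4/3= 1.33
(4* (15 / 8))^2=225 / 4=56.25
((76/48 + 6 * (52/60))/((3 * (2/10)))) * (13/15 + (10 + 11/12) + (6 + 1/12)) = 27269/135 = 201.99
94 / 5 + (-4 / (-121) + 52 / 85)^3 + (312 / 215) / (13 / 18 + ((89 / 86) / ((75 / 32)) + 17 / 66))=3306110503613878306 / 164572430060941375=20.09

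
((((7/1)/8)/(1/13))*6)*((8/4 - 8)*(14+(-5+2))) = -9009/2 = -4504.50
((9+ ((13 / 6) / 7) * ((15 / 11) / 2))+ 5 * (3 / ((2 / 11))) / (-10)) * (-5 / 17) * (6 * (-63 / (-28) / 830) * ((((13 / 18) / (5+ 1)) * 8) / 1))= -481 / 108647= -0.00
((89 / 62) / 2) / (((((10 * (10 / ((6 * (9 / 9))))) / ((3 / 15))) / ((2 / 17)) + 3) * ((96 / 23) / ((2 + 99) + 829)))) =30705 / 136576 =0.22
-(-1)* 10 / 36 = 0.28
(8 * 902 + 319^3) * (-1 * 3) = -97406925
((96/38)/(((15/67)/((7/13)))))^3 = 422550360064/1883652875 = 224.32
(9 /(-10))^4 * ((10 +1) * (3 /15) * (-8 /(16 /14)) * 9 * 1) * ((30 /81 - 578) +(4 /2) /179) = 47010770037 /895000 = 52526.00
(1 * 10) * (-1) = -10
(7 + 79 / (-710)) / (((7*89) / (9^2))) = 396171 / 442330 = 0.90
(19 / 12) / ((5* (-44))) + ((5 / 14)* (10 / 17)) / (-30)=-1487 / 104720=-0.01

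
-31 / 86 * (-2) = 31 / 43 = 0.72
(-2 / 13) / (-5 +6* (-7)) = 2 / 611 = 0.00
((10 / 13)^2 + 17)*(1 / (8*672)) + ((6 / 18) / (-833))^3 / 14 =0.00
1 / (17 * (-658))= -0.00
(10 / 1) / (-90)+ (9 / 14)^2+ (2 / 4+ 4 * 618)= 4362023 / 1764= 2472.80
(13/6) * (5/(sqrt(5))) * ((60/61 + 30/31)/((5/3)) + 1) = 53365 * sqrt(5)/11346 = 10.52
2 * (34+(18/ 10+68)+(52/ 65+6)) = 1106/ 5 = 221.20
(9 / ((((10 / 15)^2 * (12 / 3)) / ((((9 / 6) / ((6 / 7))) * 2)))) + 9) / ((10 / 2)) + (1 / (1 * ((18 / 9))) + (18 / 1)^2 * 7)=2273.84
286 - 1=285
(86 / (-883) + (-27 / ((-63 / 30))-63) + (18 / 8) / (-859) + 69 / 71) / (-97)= 74295409915 / 146265527492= 0.51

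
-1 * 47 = -47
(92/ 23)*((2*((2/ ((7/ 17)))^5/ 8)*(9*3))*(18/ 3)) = 7360538688/ 16807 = 437944.83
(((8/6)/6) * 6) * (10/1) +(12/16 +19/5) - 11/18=3109/180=17.27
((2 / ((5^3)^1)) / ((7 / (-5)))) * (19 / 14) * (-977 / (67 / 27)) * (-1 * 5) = -501201 / 16415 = -30.53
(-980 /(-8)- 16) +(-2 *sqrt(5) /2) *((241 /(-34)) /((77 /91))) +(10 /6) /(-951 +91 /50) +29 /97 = 3133 *sqrt(5) /374 +2949860563 /27621138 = 125.53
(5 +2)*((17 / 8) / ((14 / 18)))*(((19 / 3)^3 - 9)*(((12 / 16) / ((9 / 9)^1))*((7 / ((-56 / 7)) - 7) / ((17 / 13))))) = -677313 / 32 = -21166.03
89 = 89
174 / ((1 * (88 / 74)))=3219 / 22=146.32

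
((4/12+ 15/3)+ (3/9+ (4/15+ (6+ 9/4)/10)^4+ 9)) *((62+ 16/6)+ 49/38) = 25081729225999/23639040000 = 1061.03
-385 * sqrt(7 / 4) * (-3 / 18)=385 * sqrt(7) / 12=84.88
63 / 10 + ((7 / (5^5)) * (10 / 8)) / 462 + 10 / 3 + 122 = 21719501 / 165000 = 131.63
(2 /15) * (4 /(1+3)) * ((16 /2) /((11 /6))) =32 /55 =0.58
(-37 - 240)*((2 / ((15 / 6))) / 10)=-22.16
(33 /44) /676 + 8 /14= 10837 /18928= 0.57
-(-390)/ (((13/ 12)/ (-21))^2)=1905120/ 13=146547.69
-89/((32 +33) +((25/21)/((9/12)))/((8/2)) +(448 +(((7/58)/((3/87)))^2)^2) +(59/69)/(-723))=-165757872/1235656291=-0.13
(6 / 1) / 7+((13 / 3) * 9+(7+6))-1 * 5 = 335 / 7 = 47.86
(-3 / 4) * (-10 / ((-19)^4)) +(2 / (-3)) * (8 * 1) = -4170227 / 781926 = -5.33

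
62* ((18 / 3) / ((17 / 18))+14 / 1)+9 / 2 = 1266.38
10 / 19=0.53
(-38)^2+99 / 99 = 1445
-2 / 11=-0.18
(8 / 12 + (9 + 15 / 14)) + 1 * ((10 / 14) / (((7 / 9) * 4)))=6449 / 588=10.97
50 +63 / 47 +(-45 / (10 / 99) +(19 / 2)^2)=-57135 / 188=-303.91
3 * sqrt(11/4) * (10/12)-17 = -17 + 5 * sqrt(11)/4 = -12.85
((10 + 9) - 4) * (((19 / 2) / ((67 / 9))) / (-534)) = -855 / 23852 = -0.04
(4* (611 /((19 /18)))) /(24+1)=43992 /475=92.61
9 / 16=0.56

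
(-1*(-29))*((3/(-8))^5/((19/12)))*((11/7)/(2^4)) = -232551/17432576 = -0.01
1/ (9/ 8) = 8/ 9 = 0.89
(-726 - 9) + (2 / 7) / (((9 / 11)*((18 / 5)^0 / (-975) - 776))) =-11678143585 / 15888621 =-735.00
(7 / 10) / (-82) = -7 / 820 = -0.01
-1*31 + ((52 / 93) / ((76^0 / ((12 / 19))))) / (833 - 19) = -7431309 / 239723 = -31.00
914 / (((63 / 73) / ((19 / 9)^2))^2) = 634755276626 / 26040609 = 24375.59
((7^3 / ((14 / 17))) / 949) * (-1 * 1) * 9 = -7497 / 1898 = -3.95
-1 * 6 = -6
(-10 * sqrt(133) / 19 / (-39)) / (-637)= -10 * sqrt(133) / 472017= -0.00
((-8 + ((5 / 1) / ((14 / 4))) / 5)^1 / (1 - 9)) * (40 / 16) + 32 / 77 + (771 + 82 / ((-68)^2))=68881405 / 89012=773.84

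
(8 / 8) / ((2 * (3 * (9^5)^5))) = 1 / 4307387926151115532621494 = 0.00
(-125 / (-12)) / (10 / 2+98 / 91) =1625 / 948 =1.71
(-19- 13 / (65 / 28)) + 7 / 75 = -1838 / 75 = -24.51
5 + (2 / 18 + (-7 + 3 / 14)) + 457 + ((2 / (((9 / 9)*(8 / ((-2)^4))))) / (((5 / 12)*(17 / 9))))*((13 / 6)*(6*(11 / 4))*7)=18498143 / 10710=1727.18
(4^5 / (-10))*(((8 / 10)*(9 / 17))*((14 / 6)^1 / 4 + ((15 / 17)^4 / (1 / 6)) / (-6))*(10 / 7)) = 1.41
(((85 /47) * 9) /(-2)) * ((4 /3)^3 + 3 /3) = -7735 /282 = -27.43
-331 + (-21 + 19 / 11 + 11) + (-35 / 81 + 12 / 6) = -300895 / 891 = -337.70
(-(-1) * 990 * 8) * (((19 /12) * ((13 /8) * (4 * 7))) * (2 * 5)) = 5705700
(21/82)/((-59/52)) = -546/2419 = -0.23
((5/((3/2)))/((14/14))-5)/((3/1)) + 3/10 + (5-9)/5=-19/18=-1.06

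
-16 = -16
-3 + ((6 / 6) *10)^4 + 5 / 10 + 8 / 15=299941 / 30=9998.03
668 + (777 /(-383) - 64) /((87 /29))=742243 /1149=645.99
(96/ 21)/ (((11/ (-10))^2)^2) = 320000/ 102487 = 3.12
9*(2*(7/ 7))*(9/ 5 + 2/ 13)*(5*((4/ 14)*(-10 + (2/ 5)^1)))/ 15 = -32.15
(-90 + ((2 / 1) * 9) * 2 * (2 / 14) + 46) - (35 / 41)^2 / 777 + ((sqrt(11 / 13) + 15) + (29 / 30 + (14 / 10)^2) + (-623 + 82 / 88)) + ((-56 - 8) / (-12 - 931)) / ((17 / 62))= -361078527288163 / 561769523700 + sqrt(143) / 13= -641.83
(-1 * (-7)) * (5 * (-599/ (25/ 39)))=-32705.40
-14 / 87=-0.16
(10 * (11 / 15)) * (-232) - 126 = -5482 / 3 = -1827.33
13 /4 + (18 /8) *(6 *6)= 337 /4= 84.25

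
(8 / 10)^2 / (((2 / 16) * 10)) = 64 / 125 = 0.51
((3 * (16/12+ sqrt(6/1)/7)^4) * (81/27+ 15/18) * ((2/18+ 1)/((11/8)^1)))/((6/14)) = 12335360 * sqrt(6)/392931+ 801860960/8251551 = 174.07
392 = 392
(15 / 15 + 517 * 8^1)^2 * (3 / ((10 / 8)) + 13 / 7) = 364300083 / 5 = 72860016.60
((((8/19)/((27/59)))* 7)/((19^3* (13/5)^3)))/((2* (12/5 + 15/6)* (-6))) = -147500/162340739379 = -0.00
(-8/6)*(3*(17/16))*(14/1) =-119/2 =-59.50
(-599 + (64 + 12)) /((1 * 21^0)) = -523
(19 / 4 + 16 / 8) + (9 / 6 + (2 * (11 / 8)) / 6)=8.71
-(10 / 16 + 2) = -21 / 8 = -2.62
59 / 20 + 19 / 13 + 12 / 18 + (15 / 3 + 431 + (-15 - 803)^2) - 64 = 522210841 / 780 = 669501.08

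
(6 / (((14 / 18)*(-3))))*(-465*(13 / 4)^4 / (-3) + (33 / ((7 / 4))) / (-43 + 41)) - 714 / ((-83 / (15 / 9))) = -23128462703 / 520576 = -44428.60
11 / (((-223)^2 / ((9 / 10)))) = 99 / 497290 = 0.00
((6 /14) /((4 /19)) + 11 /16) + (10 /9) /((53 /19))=3.12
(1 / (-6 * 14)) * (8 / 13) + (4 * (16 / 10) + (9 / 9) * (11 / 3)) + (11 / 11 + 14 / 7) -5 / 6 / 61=2172497 / 166530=13.05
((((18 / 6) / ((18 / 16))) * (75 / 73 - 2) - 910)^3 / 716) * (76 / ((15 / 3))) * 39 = -1971794107597567864 / 3133531935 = -629256107.33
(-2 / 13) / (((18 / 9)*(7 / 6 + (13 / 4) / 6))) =-24 / 533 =-0.05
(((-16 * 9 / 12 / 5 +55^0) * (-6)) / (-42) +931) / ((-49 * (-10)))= 2327 / 1225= 1.90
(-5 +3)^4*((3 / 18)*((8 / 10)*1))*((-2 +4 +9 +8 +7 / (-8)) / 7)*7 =116 / 3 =38.67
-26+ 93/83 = -2065/83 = -24.88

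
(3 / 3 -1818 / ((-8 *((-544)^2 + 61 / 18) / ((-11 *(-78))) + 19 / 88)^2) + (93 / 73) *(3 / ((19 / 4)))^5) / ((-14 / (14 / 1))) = -12236443855259028052171 / 10849957789466014796875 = -1.13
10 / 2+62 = 67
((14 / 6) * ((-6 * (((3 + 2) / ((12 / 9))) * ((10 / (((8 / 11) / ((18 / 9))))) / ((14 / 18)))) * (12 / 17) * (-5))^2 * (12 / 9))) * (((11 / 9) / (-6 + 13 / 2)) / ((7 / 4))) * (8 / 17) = 3881196000000 / 240737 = 16122141.59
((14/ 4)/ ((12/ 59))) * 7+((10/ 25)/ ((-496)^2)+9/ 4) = 226411603/ 1845120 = 122.71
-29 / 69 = -0.42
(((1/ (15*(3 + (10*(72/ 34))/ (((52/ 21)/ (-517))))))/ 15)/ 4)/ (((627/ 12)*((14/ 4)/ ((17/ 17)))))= -442/ 321428524725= -0.00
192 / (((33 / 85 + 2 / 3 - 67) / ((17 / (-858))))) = 0.06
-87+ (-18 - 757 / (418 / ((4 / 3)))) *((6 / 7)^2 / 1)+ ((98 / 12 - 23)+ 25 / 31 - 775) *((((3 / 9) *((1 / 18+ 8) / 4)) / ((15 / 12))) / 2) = -313.87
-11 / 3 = -3.67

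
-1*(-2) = 2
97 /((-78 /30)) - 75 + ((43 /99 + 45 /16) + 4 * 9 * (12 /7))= -6824723 /144144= -47.35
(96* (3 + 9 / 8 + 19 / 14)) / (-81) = -1228 / 189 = -6.50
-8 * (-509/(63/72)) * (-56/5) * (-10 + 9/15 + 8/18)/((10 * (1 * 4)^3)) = 820508/1125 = 729.34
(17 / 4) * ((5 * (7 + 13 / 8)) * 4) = 5865 / 8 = 733.12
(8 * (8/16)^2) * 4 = 8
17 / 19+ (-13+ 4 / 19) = -226 / 19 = -11.89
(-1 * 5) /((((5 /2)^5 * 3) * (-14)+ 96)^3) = 20480 /263239153536969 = 0.00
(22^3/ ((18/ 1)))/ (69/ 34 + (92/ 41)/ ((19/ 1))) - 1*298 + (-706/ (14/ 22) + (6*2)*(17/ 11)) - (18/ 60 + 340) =-573015823801/ 394171470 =-1453.72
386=386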